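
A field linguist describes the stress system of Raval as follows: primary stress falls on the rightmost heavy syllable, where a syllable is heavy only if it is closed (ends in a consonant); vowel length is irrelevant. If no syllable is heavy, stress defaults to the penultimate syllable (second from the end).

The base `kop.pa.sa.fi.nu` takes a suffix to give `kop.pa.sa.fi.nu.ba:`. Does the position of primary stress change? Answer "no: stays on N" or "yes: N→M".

Base `kop.pa.sa.fi.nu` (5 syllables):
  Weights: 1 kop H, 2 pa L, 3 sa L, 4 fi L, 5 nu L.
  Heavy syllables in the domain: 1. The rightmost is syllable 1 (kop).
  → primary stress on syllable 1.
Suffixed `kop.pa.sa.fi.nu.ba:` (6 syllables):
  Weights: 1 kop H, 2 pa L, 3 sa L, 4 fi L, 5 nu L, 6 ba: L.
  Heavy syllables in the domain: 1. The rightmost is syllable 1 (kop).
  → primary stress on syllable 1.

no: stays on 1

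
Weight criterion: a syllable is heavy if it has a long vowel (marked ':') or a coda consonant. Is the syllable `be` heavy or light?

light

`be`: short vowel, open (no coda). Short vowel, open → light.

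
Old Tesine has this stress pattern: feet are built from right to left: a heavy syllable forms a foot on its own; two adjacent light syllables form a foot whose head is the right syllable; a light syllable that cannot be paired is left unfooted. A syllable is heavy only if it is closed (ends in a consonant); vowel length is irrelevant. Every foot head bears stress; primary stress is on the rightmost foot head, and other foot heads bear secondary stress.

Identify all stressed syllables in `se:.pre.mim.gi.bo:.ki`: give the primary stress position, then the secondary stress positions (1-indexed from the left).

primary 6, secondary 2, 3

Weights: 1 se: L, 2 pre L, 3 mim H, 4 gi L, 5 bo: L, 6 ki L.
Parse right to left (heavy = foot alone; LL = one foot; stranded L unfooted): (se:.ˈpre) (ˈmim) gi (bo:.ˈki).
Foot heads: 2, 3, 6.
Primary stress on the rightmost head = syllable 6.
Secondary stress on 2, 3: se:.ˌpre.ˌmim.gi.bo:.ˈki.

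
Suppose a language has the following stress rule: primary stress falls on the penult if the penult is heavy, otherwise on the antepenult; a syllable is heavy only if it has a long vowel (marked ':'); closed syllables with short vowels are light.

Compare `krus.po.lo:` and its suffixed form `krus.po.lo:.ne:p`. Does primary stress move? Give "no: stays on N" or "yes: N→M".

Base `krus.po.lo:` (3 syllables):
  Weights: 1 krus L, 2 po L, 3 lo: H.
  The penult (syllable 2, po) is light, so stress falls on the antepenult (syllable 1, krus).
  → primary stress on syllable 1.
Suffixed `krus.po.lo:.ne:p` (4 syllables):
  Weights: 2 po L, 3 lo: H, 4 ne:p H.
  The penult (syllable 3, lo:) is heavy, so it takes stress.
  → primary stress on syllable 3.

yes: 1→3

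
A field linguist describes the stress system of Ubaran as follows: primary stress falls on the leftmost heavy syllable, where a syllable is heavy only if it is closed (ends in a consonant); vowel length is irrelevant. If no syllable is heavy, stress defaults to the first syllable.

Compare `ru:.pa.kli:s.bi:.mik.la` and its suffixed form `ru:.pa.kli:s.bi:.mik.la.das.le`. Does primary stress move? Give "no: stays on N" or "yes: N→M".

no: stays on 3

Base `ru:.pa.kli:s.bi:.mik.la` (6 syllables):
  Weights: 1 ru: L, 2 pa L, 3 kli:s H, 4 bi: L, 5 mik H, 6 la L.
  Heavy syllables in the domain: 3, 5. The leftmost is syllable 3 (kli:s).
  → primary stress on syllable 3.
Suffixed `ru:.pa.kli:s.bi:.mik.la.das.le` (8 syllables):
  Weights: 1 ru: L, 2 pa L, 3 kli:s H, 4 bi: L, 5 mik H, 6 la L, 7 das H, 8 le L.
  Heavy syllables in the domain: 3, 5, 7. The leftmost is syllable 3 (kli:s).
  → primary stress on syllable 3.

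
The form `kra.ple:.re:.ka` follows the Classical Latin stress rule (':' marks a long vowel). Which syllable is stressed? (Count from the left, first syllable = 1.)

Classical Latin: stress the penult if heavy (long vowel or closed), else the antepenult.
Weights: 2 ple: H, 3 re: H, 4 ka L.
The penult (syllable 3, re:) is heavy, so it takes stress.
Stress on syllable 3: kra.ple:.ˈre:.ka.

3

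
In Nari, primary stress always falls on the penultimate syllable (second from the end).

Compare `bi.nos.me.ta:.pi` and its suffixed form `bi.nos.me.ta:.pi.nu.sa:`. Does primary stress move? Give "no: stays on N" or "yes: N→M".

yes: 4→6

Base `bi.nos.me.ta:.pi` (5 syllables):
  The word has 5 syllables; the penultimate syllable (second from the end) is syllable 4 (ta:).
  → primary stress on syllable 4.
Suffixed `bi.nos.me.ta:.pi.nu.sa:` (7 syllables):
  The word has 7 syllables; the penultimate syllable (second from the end) is syllable 6 (nu).
  → primary stress on syllable 6.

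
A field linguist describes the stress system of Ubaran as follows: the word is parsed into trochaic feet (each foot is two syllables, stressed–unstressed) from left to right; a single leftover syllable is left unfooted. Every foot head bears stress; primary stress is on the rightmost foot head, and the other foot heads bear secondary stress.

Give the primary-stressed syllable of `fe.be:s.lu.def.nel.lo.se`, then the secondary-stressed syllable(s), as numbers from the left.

Parse left to right into trochaic (ˈσσ) feet: (ˈfe.be:s) (ˈlu.def) (ˈnel.lo) se. Syllable 7 is left unfooted.
Foot heads (stressed positions): 1, 3, 5.
End Rule Rightmost: primary stress on the rightmost head = syllable 5.
Secondary stress on 1, 3: ˌfe.be:s.ˌlu.def.ˈnel.lo.se.

primary 5, secondary 1, 3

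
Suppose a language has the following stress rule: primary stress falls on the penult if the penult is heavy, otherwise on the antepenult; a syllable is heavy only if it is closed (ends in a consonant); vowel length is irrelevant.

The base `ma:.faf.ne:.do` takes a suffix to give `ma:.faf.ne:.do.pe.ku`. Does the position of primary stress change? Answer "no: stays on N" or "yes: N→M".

Base `ma:.faf.ne:.do` (4 syllables):
  Weights: 2 faf H, 3 ne: L, 4 do L.
  The penult (syllable 3, ne:) is light, so stress falls on the antepenult (syllable 2, faf).
  → primary stress on syllable 2.
Suffixed `ma:.faf.ne:.do.pe.ku` (6 syllables):
  Weights: 4 do L, 5 pe L, 6 ku L.
  The penult (syllable 5, pe) is light, so stress falls on the antepenult (syllable 4, do).
  → primary stress on syllable 4.

yes: 2→4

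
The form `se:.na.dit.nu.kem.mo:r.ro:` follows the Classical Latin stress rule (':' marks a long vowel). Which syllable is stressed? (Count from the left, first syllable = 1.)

Classical Latin: stress the penult if heavy (long vowel or closed), else the antepenult.
Weights: 5 kem H, 6 mo:r H, 7 ro: H.
The penult (syllable 6, mo:r) is heavy, so it takes stress.
Stress on syllable 6: se:.na.dit.nu.kem.ˈmo:r.ro:.

6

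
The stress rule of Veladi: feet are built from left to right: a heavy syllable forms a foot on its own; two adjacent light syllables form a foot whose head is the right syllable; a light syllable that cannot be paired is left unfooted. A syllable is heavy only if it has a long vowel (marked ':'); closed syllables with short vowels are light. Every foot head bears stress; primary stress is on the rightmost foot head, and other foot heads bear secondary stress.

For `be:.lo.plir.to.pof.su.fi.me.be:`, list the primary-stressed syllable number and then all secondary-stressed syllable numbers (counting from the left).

Weights: 1 be: H, 2 lo L, 3 plir L, 4 to L, 5 pof L, 6 su L, 7 fi L, 8 me L, 9 be: H.
Parse left to right (heavy = foot alone; LL = one foot; stranded L unfooted): (ˈbe:) (lo.ˈplir) (to.ˈpof) (su.ˈfi) me (ˈbe:).
Foot heads: 1, 3, 5, 7, 9.
Primary stress on the rightmost head = syllable 9.
Secondary stress on 1, 3, 5, 7: ˌbe:.lo.ˌplir.to.ˌpof.su.ˌfi.me.ˈbe:.

primary 9, secondary 1, 3, 5, 7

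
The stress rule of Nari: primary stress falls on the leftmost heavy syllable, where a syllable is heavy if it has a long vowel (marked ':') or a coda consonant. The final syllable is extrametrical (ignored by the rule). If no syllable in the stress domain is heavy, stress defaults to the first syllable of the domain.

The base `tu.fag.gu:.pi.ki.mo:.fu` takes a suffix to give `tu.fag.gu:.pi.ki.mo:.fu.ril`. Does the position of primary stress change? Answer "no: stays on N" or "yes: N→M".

no: stays on 2

Base `tu.fag.gu:.pi.ki.mo:.fu` (7 syllables):
  The final syllable (7, fu) is extrametrical; the stress domain is syllables 1–6.
  Weights: 1 tu L, 2 fag H, 3 gu: H, 4 pi L, 5 ki L, 6 mo: H.
  Heavy syllables in the domain: 2, 3, 6. The leftmost is syllable 2 (fag).
  → primary stress on syllable 2.
Suffixed `tu.fag.gu:.pi.ki.mo:.fu.ril` (8 syllables):
  The final syllable (8, ril) is extrametrical; the stress domain is syllables 1–7.
  Weights: 1 tu L, 2 fag H, 3 gu: H, 4 pi L, 5 ki L, 6 mo: H, 7 fu L.
  Heavy syllables in the domain: 2, 3, 6. The leftmost is syllable 2 (fag).
  → primary stress on syllable 2.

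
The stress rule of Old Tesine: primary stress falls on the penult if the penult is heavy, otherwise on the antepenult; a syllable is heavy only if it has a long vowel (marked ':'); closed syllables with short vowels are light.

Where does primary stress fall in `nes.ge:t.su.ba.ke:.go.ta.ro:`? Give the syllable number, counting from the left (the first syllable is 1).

Weights: 6 go L, 7 ta L, 8 ro: H.
The penult (syllable 7, ta) is light, so stress falls on the antepenult (syllable 6, go).
Primary stress: syllable 6 → nes.ge:t.su.ba.ke:.ˈgo.ta.ro:.

6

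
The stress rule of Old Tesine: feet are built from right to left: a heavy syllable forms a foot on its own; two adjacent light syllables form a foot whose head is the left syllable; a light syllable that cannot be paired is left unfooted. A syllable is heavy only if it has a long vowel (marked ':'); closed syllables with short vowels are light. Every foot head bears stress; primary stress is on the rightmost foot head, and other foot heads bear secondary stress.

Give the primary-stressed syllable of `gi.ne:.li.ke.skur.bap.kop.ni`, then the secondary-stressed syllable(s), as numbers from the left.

Weights: 1 gi L, 2 ne: H, 3 li L, 4 ke L, 5 skur L, 6 bap L, 7 kop L, 8 ni L.
Parse right to left (heavy = foot alone; LL = one foot; stranded L unfooted): gi (ˈne:) (ˈli.ke) (ˈskur.bap) (ˈkop.ni).
Foot heads: 2, 3, 5, 7.
Primary stress on the rightmost head = syllable 7.
Secondary stress on 2, 3, 5: gi.ˌne:.ˌli.ke.ˌskur.bap.ˈkop.ni.

primary 7, secondary 2, 3, 5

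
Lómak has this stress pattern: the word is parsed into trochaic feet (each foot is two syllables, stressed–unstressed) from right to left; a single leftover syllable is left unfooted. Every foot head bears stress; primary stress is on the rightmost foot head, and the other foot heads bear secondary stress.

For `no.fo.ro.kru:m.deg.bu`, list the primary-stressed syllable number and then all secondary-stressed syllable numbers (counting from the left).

primary 5, secondary 1, 3

Parse right to left into trochaic (ˈσσ) feet: (ˈno.fo) (ˈro.kru:m) (ˈdeg.bu).
Foot heads (stressed positions): 1, 3, 5.
End Rule Rightmost: primary stress on the rightmost head = syllable 5.
Secondary stress on 1, 3: ˌno.fo.ˌro.kru:m.ˈdeg.bu.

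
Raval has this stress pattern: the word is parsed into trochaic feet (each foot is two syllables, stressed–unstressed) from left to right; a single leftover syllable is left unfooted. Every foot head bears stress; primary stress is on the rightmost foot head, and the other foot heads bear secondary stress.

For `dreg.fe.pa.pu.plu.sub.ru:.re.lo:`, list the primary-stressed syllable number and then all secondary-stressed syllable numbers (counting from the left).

Parse left to right into trochaic (ˈσσ) feet: (ˈdreg.fe) (ˈpa.pu) (ˈplu.sub) (ˈru:.re) lo:. Syllable 9 is left unfooted.
Foot heads (stressed positions): 1, 3, 5, 7.
End Rule Rightmost: primary stress on the rightmost head = syllable 7.
Secondary stress on 1, 3, 5: ˌdreg.fe.ˌpa.pu.ˌplu.sub.ˈru:.re.lo:.

primary 7, secondary 1, 3, 5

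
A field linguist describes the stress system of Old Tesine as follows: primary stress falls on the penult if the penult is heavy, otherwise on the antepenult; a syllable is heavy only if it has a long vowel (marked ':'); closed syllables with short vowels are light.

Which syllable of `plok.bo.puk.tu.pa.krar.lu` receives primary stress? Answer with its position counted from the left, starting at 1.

5

Weights: 5 pa L, 6 krar L, 7 lu L.
The penult (syllable 6, krar) is light, so stress falls on the antepenult (syllable 5, pa).
Primary stress: syllable 5 → plok.bo.puk.tu.ˈpa.krar.lu.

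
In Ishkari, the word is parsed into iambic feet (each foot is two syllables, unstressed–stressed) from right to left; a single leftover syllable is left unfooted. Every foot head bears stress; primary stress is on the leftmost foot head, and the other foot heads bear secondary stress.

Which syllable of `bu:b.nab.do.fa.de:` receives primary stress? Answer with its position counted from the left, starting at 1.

3

Parse right to left into iambic (σˈσ) feet: bu:b (nab.ˈdo) (fa.ˈde:). Syllable 1 is left unfooted.
Foot heads (stressed positions): 3, 5.
End Rule Leftmost: primary stress on the leftmost head = syllable 3.
Primary stress: syllable 3 → bu:b.nab.ˈdo.fa.de:.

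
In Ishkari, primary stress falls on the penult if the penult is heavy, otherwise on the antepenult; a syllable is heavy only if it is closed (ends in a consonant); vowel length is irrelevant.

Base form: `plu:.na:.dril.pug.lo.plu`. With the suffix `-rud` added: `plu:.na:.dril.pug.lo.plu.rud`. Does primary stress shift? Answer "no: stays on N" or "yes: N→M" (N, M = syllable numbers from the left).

yes: 4→5

Base `plu:.na:.dril.pug.lo.plu` (6 syllables):
  Weights: 4 pug H, 5 lo L, 6 plu L.
  The penult (syllable 5, lo) is light, so stress falls on the antepenult (syllable 4, pug).
  → primary stress on syllable 4.
Suffixed `plu:.na:.dril.pug.lo.plu.rud` (7 syllables):
  Weights: 5 lo L, 6 plu L, 7 rud H.
  The penult (syllable 6, plu) is light, so stress falls on the antepenult (syllable 5, lo).
  → primary stress on syllable 5.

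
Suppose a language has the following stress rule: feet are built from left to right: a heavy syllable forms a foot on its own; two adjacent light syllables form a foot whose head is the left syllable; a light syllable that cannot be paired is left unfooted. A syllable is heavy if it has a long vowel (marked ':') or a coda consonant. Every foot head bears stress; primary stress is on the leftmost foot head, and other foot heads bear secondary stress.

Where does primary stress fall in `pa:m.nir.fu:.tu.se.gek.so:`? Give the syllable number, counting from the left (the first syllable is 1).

Weights: 1 pa:m H, 2 nir H, 3 fu: H, 4 tu L, 5 se L, 6 gek H, 7 so: H.
Parse left to right (heavy = foot alone; LL = one foot; stranded L unfooted): (ˈpa:m) (ˈnir) (ˈfu:) (ˈtu.se) (ˈgek) (ˈso:).
Foot heads: 1, 2, 3, 4, 6, 7.
Primary stress on the leftmost head = syllable 1.
Primary stress: syllable 1 → ˈpa:m.nir.fu:.tu.se.gek.so:.

1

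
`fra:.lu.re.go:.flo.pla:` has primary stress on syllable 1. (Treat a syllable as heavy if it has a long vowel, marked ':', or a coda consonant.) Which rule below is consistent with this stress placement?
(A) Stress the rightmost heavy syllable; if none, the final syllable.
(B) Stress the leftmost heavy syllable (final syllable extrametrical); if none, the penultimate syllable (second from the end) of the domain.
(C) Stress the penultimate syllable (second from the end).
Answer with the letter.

Rule A → syllable 6 (observed: 1).
Rule B → syllable 1 ✓.
Rule C → syllable 5 (observed: 1).

B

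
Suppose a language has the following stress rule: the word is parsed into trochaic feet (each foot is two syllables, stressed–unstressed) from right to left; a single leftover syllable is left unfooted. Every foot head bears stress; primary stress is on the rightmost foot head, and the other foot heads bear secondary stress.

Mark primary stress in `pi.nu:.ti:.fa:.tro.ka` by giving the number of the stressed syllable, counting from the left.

Parse right to left into trochaic (ˈσσ) feet: (ˈpi.nu:) (ˈti:.fa:) (ˈtro.ka).
Foot heads (stressed positions): 1, 3, 5.
End Rule Rightmost: primary stress on the rightmost head = syllable 5.
Primary stress: syllable 5 → pi.nu:.ti:.fa:.ˈtro.ka.

5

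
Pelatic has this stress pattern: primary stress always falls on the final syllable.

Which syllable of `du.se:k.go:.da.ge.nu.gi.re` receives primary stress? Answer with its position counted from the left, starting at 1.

8

The word has 8 syllables; the final syllable is syllable 8 (re).
Primary stress: syllable 8 → du.se:k.go:.da.ge.nu.gi.ˈre.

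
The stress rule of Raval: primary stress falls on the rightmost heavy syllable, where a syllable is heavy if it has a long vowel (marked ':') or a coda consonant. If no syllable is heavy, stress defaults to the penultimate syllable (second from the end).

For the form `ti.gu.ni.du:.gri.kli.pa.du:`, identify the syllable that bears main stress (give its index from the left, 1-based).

Weights: 1 ti L, 2 gu L, 3 ni L, 4 du: H, 5 gri L, 6 kli L, 7 pa L, 8 du: H.
Heavy syllables in the domain: 4, 8. The rightmost is syllable 8 (du:).
Primary stress: syllable 8 → ti.gu.ni.du:.gri.kli.pa.ˈdu:.

8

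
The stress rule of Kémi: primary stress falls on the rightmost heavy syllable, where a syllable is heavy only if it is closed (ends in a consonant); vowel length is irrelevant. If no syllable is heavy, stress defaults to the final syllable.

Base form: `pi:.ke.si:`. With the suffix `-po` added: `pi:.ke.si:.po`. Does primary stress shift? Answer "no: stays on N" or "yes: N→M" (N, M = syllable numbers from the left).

yes: 3→4

Base `pi:.ke.si:` (3 syllables):
  Weights: 1 pi: L, 2 ke L, 3 si: L.
  No heavy syllable in the domain; default to the final syllable = syllable 3.
  → primary stress on syllable 3.
Suffixed `pi:.ke.si:.po` (4 syllables):
  Weights: 1 pi: L, 2 ke L, 3 si: L, 4 po L.
  No heavy syllable in the domain; default to the final syllable = syllable 4.
  → primary stress on syllable 4.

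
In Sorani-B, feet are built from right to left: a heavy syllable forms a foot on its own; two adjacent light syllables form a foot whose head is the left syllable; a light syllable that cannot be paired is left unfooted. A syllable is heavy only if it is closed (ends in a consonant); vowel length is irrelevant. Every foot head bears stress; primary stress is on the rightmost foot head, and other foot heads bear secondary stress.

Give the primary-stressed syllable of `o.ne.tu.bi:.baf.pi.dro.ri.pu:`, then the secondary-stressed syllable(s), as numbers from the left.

primary 8, secondary 1, 3, 5, 6

Weights: 1 o L, 2 ne L, 3 tu L, 4 bi: L, 5 baf H, 6 pi L, 7 dro L, 8 ri L, 9 pu: L.
Parse right to left (heavy = foot alone; LL = one foot; stranded L unfooted): (ˈo.ne) (ˈtu.bi:) (ˈbaf) (ˈpi.dro) (ˈri.pu:).
Foot heads: 1, 3, 5, 6, 8.
Primary stress on the rightmost head = syllable 8.
Secondary stress on 1, 3, 5, 6: ˌo.ne.ˌtu.bi:.ˌbaf.ˌpi.dro.ˈri.pu:.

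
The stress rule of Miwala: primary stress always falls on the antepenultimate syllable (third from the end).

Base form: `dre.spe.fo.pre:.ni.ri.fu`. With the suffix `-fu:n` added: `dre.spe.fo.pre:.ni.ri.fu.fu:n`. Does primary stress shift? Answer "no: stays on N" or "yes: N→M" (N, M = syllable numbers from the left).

yes: 5→6

Base `dre.spe.fo.pre:.ni.ri.fu` (7 syllables):
  The word has 7 syllables; the antepenultimate syllable (third from the end) is syllable 5 (ni).
  → primary stress on syllable 5.
Suffixed `dre.spe.fo.pre:.ni.ri.fu.fu:n` (8 syllables):
  The word has 8 syllables; the antepenultimate syllable (third from the end) is syllable 6 (ri).
  → primary stress on syllable 6.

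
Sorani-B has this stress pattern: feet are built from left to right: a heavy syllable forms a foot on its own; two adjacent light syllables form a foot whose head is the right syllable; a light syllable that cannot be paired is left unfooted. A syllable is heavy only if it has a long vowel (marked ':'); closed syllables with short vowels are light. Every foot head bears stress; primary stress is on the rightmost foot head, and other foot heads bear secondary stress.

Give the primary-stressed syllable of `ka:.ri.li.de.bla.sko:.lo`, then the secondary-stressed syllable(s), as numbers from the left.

primary 6, secondary 1, 3, 5

Weights: 1 ka: H, 2 ri L, 3 li L, 4 de L, 5 bla L, 6 sko: H, 7 lo L.
Parse left to right (heavy = foot alone; LL = one foot; stranded L unfooted): (ˈka:) (ri.ˈli) (de.ˈbla) (ˈsko:) lo.
Foot heads: 1, 3, 5, 6.
Primary stress on the rightmost head = syllable 6.
Secondary stress on 1, 3, 5: ˌka:.ri.ˌli.de.ˌbla.ˈsko:.lo.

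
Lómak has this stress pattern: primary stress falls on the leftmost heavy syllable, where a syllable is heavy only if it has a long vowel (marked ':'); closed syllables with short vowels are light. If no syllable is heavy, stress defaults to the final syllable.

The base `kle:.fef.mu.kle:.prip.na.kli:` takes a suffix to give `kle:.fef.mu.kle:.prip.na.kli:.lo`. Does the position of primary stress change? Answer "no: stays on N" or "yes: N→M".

Base `kle:.fef.mu.kle:.prip.na.kli:` (7 syllables):
  Weights: 1 kle: H, 2 fef L, 3 mu L, 4 kle: H, 5 prip L, 6 na L, 7 kli: H.
  Heavy syllables in the domain: 1, 4, 7. The leftmost is syllable 1 (kle:).
  → primary stress on syllable 1.
Suffixed `kle:.fef.mu.kle:.prip.na.kli:.lo` (8 syllables):
  Weights: 1 kle: H, 2 fef L, 3 mu L, 4 kle: H, 5 prip L, 6 na L, 7 kli: H, 8 lo L.
  Heavy syllables in the domain: 1, 4, 7. The leftmost is syllable 1 (kle:).
  → primary stress on syllable 1.

no: stays on 1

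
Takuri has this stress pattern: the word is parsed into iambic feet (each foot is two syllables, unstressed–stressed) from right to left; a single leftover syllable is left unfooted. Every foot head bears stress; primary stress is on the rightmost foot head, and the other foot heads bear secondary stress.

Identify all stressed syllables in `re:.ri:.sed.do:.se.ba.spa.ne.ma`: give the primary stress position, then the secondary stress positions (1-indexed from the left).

primary 9, secondary 3, 5, 7

Parse right to left into iambic (σˈσ) feet: re: (ri:.ˈsed) (do:.ˈse) (ba.ˈspa) (ne.ˈma). Syllable 1 is left unfooted.
Foot heads (stressed positions): 3, 5, 7, 9.
End Rule Rightmost: primary stress on the rightmost head = syllable 9.
Secondary stress on 3, 5, 7: re:.ri:.ˌsed.do:.ˌse.ba.ˌspa.ne.ˈma.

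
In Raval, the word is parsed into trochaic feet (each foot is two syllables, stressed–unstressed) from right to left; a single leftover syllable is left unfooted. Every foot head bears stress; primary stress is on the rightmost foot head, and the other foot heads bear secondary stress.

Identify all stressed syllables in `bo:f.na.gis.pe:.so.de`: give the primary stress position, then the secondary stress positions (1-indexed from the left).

primary 5, secondary 1, 3

Parse right to left into trochaic (ˈσσ) feet: (ˈbo:f.na) (ˈgis.pe:) (ˈso.de).
Foot heads (stressed positions): 1, 3, 5.
End Rule Rightmost: primary stress on the rightmost head = syllable 5.
Secondary stress on 1, 3: ˌbo:f.na.ˌgis.pe:.ˈso.de.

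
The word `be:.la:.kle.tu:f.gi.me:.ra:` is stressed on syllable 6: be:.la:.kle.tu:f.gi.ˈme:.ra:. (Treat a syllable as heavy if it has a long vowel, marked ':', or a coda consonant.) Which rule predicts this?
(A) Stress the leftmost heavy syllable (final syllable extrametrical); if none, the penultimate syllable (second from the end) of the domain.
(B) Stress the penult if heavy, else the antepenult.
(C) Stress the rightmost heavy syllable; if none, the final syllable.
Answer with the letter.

B

Rule A → syllable 1 (observed: 6).
Rule B → syllable 6 ✓.
Rule C → syllable 7 (observed: 6).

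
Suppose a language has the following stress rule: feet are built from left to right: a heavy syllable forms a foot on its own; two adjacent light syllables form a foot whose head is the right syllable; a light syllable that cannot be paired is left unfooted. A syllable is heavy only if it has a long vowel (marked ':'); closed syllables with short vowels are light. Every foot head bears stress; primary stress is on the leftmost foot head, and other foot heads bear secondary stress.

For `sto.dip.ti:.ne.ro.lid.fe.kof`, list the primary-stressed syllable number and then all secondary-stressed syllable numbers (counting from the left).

primary 2, secondary 3, 5, 7

Weights: 1 sto L, 2 dip L, 3 ti: H, 4 ne L, 5 ro L, 6 lid L, 7 fe L, 8 kof L.
Parse left to right (heavy = foot alone; LL = one foot; stranded L unfooted): (sto.ˈdip) (ˈti:) (ne.ˈro) (lid.ˈfe) kof.
Foot heads: 2, 3, 5, 7.
Primary stress on the leftmost head = syllable 2.
Secondary stress on 3, 5, 7: sto.ˈdip.ˌti:.ne.ˌro.lid.ˌfe.kof.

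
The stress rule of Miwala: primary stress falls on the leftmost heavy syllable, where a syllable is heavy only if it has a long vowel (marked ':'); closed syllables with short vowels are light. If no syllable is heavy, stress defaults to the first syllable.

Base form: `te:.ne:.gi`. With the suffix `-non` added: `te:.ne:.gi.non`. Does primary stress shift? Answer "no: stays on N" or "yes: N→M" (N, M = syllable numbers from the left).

no: stays on 1

Base `te:.ne:.gi` (3 syllables):
  Weights: 1 te: H, 2 ne: H, 3 gi L.
  Heavy syllables in the domain: 1, 2. The leftmost is syllable 1 (te:).
  → primary stress on syllable 1.
Suffixed `te:.ne:.gi.non` (4 syllables):
  Weights: 1 te: H, 2 ne: H, 3 gi L, 4 non L.
  Heavy syllables in the domain: 1, 2. The leftmost is syllable 1 (te:).
  → primary stress on syllable 1.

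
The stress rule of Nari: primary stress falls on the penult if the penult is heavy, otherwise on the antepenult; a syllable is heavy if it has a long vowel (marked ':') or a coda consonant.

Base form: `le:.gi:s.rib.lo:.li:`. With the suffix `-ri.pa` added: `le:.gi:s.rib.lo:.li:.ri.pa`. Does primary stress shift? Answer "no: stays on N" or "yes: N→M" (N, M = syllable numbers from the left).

Base `le:.gi:s.rib.lo:.li:` (5 syllables):
  Weights: 3 rib H, 4 lo: H, 5 li: H.
  The penult (syllable 4, lo:) is heavy, so it takes stress.
  → primary stress on syllable 4.
Suffixed `le:.gi:s.rib.lo:.li:.ri.pa` (7 syllables):
  Weights: 5 li: H, 6 ri L, 7 pa L.
  The penult (syllable 6, ri) is light, so stress falls on the antepenult (syllable 5, li:).
  → primary stress on syllable 5.

yes: 4→5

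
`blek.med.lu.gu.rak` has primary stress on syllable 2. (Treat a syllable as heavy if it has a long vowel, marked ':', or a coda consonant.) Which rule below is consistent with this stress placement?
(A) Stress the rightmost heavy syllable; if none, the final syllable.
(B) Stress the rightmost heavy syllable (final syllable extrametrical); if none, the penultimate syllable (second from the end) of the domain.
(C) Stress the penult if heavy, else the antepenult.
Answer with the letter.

B

Rule A → syllable 5 (observed: 2).
Rule B → syllable 2 ✓.
Rule C → syllable 3 (observed: 2).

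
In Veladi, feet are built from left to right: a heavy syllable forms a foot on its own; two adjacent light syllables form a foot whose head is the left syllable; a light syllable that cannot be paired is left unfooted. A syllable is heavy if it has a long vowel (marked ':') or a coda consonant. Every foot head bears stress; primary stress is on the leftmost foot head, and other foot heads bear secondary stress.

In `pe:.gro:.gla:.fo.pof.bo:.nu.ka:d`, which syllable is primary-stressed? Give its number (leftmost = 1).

1

Weights: 1 pe: H, 2 gro: H, 3 gla: H, 4 fo L, 5 pof H, 6 bo: H, 7 nu L, 8 ka:d H.
Parse left to right (heavy = foot alone; LL = one foot; stranded L unfooted): (ˈpe:) (ˈgro:) (ˈgla:) fo (ˈpof) (ˈbo:) nu (ˈka:d).
Foot heads: 1, 2, 3, 5, 6, 8.
Primary stress on the leftmost head = syllable 1.
Primary stress: syllable 1 → ˈpe:.gro:.gla:.fo.pof.bo:.nu.ka:d.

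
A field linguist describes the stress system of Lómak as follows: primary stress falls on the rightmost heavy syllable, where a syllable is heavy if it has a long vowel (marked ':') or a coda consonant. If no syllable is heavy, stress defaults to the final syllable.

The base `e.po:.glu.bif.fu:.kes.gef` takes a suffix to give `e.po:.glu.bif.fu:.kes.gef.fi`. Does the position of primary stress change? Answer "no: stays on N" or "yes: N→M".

Base `e.po:.glu.bif.fu:.kes.gef` (7 syllables):
  Weights: 1 e L, 2 po: H, 3 glu L, 4 bif H, 5 fu: H, 6 kes H, 7 gef H.
  Heavy syllables in the domain: 2, 4, 5, 6, 7. The rightmost is syllable 7 (gef).
  → primary stress on syllable 7.
Suffixed `e.po:.glu.bif.fu:.kes.gef.fi` (8 syllables):
  Weights: 1 e L, 2 po: H, 3 glu L, 4 bif H, 5 fu: H, 6 kes H, 7 gef H, 8 fi L.
  Heavy syllables in the domain: 2, 4, 5, 6, 7. The rightmost is syllable 7 (gef).
  → primary stress on syllable 7.

no: stays on 7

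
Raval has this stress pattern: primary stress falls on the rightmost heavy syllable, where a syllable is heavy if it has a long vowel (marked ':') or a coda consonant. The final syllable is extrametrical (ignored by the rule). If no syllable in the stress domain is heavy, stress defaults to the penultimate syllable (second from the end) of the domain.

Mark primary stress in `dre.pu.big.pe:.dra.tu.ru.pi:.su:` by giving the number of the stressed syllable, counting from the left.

The final syllable (9, su:) is extrametrical; the stress domain is syllables 1–8.
Weights: 1 dre L, 2 pu L, 3 big H, 4 pe: H, 5 dra L, 6 tu L, 7 ru L, 8 pi: H.
Heavy syllables in the domain: 3, 4, 8. The rightmost is syllable 8 (pi:).
Primary stress: syllable 8 → dre.pu.big.pe:.dra.tu.ru.ˈpi:.su:.

8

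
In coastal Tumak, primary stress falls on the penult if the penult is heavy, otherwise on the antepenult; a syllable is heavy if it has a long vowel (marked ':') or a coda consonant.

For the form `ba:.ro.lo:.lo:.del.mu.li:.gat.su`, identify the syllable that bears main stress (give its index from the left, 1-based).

Weights: 7 li: H, 8 gat H, 9 su L.
The penult (syllable 8, gat) is heavy, so it takes stress.
Primary stress: syllable 8 → ba:.ro.lo:.lo:.del.mu.li:.ˈgat.su.

8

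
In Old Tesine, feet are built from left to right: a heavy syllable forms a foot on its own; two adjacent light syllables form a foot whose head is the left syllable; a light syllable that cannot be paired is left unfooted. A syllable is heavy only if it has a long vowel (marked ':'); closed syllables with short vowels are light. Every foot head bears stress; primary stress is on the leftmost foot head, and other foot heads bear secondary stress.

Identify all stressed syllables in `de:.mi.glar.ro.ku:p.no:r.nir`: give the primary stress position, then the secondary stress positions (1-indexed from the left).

Weights: 1 de: H, 2 mi L, 3 glar L, 4 ro L, 5 ku:p H, 6 no:r H, 7 nir L.
Parse left to right (heavy = foot alone; LL = one foot; stranded L unfooted): (ˈde:) (ˈmi.glar) ro (ˈku:p) (ˈno:r) nir.
Foot heads: 1, 2, 5, 6.
Primary stress on the leftmost head = syllable 1.
Secondary stress on 2, 5, 6: ˈde:.ˌmi.glar.ro.ˌku:p.ˌno:r.nir.

primary 1, secondary 2, 5, 6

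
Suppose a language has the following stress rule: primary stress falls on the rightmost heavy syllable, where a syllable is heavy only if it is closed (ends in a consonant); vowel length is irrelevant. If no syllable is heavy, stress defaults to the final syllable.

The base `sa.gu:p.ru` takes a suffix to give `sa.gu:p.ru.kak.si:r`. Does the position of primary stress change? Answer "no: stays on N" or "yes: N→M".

Base `sa.gu:p.ru` (3 syllables):
  Weights: 1 sa L, 2 gu:p H, 3 ru L.
  Heavy syllables in the domain: 2. The rightmost is syllable 2 (gu:p).
  → primary stress on syllable 2.
Suffixed `sa.gu:p.ru.kak.si:r` (5 syllables):
  Weights: 1 sa L, 2 gu:p H, 3 ru L, 4 kak H, 5 si:r H.
  Heavy syllables in the domain: 2, 4, 5. The rightmost is syllable 5 (si:r).
  → primary stress on syllable 5.

yes: 2→5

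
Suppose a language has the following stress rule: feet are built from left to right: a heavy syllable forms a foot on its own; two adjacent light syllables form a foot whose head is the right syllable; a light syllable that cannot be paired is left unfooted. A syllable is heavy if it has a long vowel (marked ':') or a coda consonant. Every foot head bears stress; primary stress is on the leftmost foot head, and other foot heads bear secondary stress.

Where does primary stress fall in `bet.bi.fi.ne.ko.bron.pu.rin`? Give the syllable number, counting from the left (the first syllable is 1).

Weights: 1 bet H, 2 bi L, 3 fi L, 4 ne L, 5 ko L, 6 bron H, 7 pu L, 8 rin H.
Parse left to right (heavy = foot alone; LL = one foot; stranded L unfooted): (ˈbet) (bi.ˈfi) (ne.ˈko) (ˈbron) pu (ˈrin).
Foot heads: 1, 3, 5, 6, 8.
Primary stress on the leftmost head = syllable 1.
Primary stress: syllable 1 → ˈbet.bi.fi.ne.ko.bron.pu.rin.

1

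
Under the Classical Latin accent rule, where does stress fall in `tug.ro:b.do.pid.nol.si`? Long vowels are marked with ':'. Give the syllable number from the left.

5

Classical Latin: stress the penult if heavy (long vowel or closed), else the antepenult.
Weights: 4 pid H, 5 nol H, 6 si L.
The penult (syllable 5, nol) is heavy, so it takes stress.
Stress on syllable 5: tug.ro:b.do.pid.ˈnol.si.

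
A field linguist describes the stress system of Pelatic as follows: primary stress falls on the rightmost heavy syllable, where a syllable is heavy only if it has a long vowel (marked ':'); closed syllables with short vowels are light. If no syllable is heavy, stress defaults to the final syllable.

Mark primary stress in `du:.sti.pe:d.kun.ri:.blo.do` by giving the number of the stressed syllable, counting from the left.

Weights: 1 du: H, 2 sti L, 3 pe:d H, 4 kun L, 5 ri: H, 6 blo L, 7 do L.
Heavy syllables in the domain: 1, 3, 5. The rightmost is syllable 5 (ri:).
Primary stress: syllable 5 → du:.sti.pe:d.kun.ˈri:.blo.do.

5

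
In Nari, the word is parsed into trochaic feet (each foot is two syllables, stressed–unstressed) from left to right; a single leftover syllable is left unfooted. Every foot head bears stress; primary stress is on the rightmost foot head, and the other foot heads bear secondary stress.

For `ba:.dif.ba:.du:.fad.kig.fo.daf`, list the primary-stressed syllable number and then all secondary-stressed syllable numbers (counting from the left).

primary 7, secondary 1, 3, 5

Parse left to right into trochaic (ˈσσ) feet: (ˈba:.dif) (ˈba:.du:) (ˈfad.kig) (ˈfo.daf).
Foot heads (stressed positions): 1, 3, 5, 7.
End Rule Rightmost: primary stress on the rightmost head = syllable 7.
Secondary stress on 1, 3, 5: ˌba:.dif.ˌba:.du:.ˌfad.kig.ˈfo.daf.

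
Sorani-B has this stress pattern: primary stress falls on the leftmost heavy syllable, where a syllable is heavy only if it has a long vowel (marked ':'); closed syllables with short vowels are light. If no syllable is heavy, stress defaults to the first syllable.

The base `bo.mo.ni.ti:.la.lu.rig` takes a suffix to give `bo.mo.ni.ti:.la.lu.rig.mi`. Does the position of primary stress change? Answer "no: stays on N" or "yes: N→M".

no: stays on 4

Base `bo.mo.ni.ti:.la.lu.rig` (7 syllables):
  Weights: 1 bo L, 2 mo L, 3 ni L, 4 ti: H, 5 la L, 6 lu L, 7 rig L.
  Heavy syllables in the domain: 4. The leftmost is syllable 4 (ti:).
  → primary stress on syllable 4.
Suffixed `bo.mo.ni.ti:.la.lu.rig.mi` (8 syllables):
  Weights: 1 bo L, 2 mo L, 3 ni L, 4 ti: H, 5 la L, 6 lu L, 7 rig L, 8 mi L.
  Heavy syllables in the domain: 4. The leftmost is syllable 4 (ti:).
  → primary stress on syllable 4.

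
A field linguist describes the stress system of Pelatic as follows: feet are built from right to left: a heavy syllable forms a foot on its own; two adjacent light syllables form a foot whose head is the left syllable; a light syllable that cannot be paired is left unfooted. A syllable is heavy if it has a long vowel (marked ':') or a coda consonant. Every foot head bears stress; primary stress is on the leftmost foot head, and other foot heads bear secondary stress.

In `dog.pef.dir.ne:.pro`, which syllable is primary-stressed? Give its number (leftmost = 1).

Weights: 1 dog H, 2 pef H, 3 dir H, 4 ne: H, 5 pro L.
Parse right to left (heavy = foot alone; LL = one foot; stranded L unfooted): (ˈdog) (ˈpef) (ˈdir) (ˈne:) pro.
Foot heads: 1, 2, 3, 4.
Primary stress on the leftmost head = syllable 1.
Primary stress: syllable 1 → ˈdog.pef.dir.ne:.pro.

1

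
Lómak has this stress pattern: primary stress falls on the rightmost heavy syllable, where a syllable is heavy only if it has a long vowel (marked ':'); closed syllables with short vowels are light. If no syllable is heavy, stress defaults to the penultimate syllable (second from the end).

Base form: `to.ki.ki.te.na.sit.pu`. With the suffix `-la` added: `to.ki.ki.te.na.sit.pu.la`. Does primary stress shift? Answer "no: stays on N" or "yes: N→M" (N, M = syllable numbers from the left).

Base `to.ki.ki.te.na.sit.pu` (7 syllables):
  Weights: 1 to L, 2 ki L, 3 ki L, 4 te L, 5 na L, 6 sit L, 7 pu L.
  No heavy syllable in the domain; default to the penultimate syllable (second from the end) = syllable 6.
  → primary stress on syllable 6.
Suffixed `to.ki.ki.te.na.sit.pu.la` (8 syllables):
  Weights: 1 to L, 2 ki L, 3 ki L, 4 te L, 5 na L, 6 sit L, 7 pu L, 8 la L.
  No heavy syllable in the domain; default to the penultimate syllable (second from the end) = syllable 7.
  → primary stress on syllable 7.

yes: 6→7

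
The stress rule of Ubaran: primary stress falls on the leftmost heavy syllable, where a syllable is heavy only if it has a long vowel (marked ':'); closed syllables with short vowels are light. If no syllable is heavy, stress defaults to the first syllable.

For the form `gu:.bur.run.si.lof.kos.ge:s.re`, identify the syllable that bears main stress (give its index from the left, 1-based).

1

Weights: 1 gu: H, 2 bur L, 3 run L, 4 si L, 5 lof L, 6 kos L, 7 ge:s H, 8 re L.
Heavy syllables in the domain: 1, 7. The leftmost is syllable 1 (gu:).
Primary stress: syllable 1 → ˈgu:.bur.run.si.lof.kos.ge:s.re.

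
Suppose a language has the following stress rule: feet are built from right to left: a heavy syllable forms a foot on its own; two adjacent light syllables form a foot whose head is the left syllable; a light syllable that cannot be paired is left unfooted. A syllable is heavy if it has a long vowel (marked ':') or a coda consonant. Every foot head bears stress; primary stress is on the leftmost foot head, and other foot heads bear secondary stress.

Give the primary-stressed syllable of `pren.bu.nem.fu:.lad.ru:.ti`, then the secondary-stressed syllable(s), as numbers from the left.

primary 1, secondary 3, 4, 5, 6

Weights: 1 pren H, 2 bu L, 3 nem H, 4 fu: H, 5 lad H, 6 ru: H, 7 ti L.
Parse right to left (heavy = foot alone; LL = one foot; stranded L unfooted): (ˈpren) bu (ˈnem) (ˈfu:) (ˈlad) (ˈru:) ti.
Foot heads: 1, 3, 4, 5, 6.
Primary stress on the leftmost head = syllable 1.
Secondary stress on 3, 4, 5, 6: ˈpren.bu.ˌnem.ˌfu:.ˌlad.ˌru:.ti.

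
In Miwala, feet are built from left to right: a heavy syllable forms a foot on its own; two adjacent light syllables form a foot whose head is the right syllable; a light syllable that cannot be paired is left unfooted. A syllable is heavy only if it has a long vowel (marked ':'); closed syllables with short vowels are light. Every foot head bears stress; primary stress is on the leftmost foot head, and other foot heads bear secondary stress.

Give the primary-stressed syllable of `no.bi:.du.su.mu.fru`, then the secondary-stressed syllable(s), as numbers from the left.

Weights: 1 no L, 2 bi: H, 3 du L, 4 su L, 5 mu L, 6 fru L.
Parse left to right (heavy = foot alone; LL = one foot; stranded L unfooted): no (ˈbi:) (du.ˈsu) (mu.ˈfru).
Foot heads: 2, 4, 6.
Primary stress on the leftmost head = syllable 2.
Secondary stress on 4, 6: no.ˈbi:.du.ˌsu.mu.ˌfru.

primary 2, secondary 4, 6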